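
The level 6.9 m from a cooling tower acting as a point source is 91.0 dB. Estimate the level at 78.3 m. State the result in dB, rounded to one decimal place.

For a point source, L₂ = L₁ − 20·log₁₀(r₂/r₁).
L₂ = 91.0 − 20·log₁₀(78.3/6.9) = 91.0 − 21.098 = 69.90 dB.

69.9 dB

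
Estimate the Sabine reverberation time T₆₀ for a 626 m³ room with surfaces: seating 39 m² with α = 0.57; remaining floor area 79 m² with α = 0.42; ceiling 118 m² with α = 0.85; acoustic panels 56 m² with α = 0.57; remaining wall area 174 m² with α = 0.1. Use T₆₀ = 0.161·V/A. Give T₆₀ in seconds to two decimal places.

0.49 s

A = Σ Sᵢαᵢ = 39·0.57 + 79·0.42 + 118·0.85 + 56·0.57 + 174·0.1 = 205.03 m².
T₆₀ = 0.161·V/A = 0.161·626/205.03 = 0.492 s.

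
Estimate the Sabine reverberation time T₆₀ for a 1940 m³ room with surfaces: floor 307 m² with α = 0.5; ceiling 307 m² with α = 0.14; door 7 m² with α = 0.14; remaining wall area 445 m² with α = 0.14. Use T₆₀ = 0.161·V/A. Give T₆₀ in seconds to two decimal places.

Total absorption A = 307·0.5 + 307·0.14 + 7·0.14 + 445·0.14 = 259.76 m² sabins.
T₆₀ = 0.161·V/A = 0.161·1940/259.76 = 1.202 s.

1.20 s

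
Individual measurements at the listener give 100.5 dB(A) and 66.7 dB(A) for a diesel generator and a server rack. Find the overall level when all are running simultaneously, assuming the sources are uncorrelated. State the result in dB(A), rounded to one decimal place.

100.5 dB(A)

For uncorrelated sources the intensities add, so convert each level to linear form, sum, and take 10·log₁₀ of the total.
Σ 10^(L/10) = 10^(100.5/10) + 10^(66.7/10) = 1.122e+10.
L_total = 10·log₁₀(1.122e+10) = 100.50 dB(A).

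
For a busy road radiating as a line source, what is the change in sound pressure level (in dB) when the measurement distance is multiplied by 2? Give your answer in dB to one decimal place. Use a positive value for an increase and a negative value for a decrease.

Line-source spreading: ΔL = −10·log₁₀(r₂/r₁).
ΔL = −10·log₁₀(2) = -3.01 dB.

-3.0 dB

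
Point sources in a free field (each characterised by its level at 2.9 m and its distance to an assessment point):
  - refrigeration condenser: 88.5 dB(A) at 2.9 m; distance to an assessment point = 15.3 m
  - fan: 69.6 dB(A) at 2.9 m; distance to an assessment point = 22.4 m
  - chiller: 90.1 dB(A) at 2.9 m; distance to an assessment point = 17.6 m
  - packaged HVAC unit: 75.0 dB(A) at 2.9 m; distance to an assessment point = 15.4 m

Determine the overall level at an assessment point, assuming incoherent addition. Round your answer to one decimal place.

Propagate each source to the receiver with L = L_ref − 20·log₁₀(r/r_ref), then add intensities.
refrigeration condenser: 88.5 − 20·log₁₀(15.3/2.9) = 88.5 − 14.45 = 74.05 dB(A).
fan: 69.6 − 20·log₁₀(22.4/2.9) = 69.6 − 17.76 = 51.84 dB(A).
chiller: 90.1 − 20·log₁₀(17.6/2.9) = 90.1 − 15.66 = 74.44 dB(A).
packaged HVAC unit: 75.0 − 20·log₁₀(15.4/2.9) = 75.0 − 14.50 = 60.50 dB(A).
Σ 10^(L/10) = 5.449e+07 → L_total = 10·log₁₀(5.449e+07) = 77.36 dB(A).

77.4 dB(A)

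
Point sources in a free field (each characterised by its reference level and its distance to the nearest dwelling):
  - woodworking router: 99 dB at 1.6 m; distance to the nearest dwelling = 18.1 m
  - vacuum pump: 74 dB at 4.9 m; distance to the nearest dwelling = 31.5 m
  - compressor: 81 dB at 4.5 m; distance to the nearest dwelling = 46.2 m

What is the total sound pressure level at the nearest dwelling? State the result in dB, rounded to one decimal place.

78.1 dB

Propagate each source to the receiver with L = L_ref − 20·log₁₀(r/r_ref), then add intensities.
woodworking router: 99 − 20·log₁₀(18.1/1.6) = 99 − 21.07 = 77.93 dB.
vacuum pump: 74 − 20·log₁₀(31.5/4.9) = 74 − 16.16 = 57.84 dB.
compressor: 81 − 20·log₁₀(46.2/4.5) = 81 − 20.23 = 60.77 dB.
Σ 10^(L/10) = 6.387e+07 → L_total = 10·log₁₀(6.387e+07) = 78.05 dB.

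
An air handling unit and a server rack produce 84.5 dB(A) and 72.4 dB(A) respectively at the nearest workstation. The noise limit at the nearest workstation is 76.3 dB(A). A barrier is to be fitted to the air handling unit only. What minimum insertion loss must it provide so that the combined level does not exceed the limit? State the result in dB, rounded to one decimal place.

The untreated sources together contribute 10^(72.4/10) = 1.738e+07, i.e. 72.40 dB(A).
To meet 76.3 dB(A) overall, the treated air handling unit may contribute at most 10^(76.3/10) − 1.738e+07 = 2.528e+07, i.e. 74.03 dB(A).
So the air handling unit must be reduced from 84.5 to 74.03 dB(A): IL = 10.47 dB.

10.5 dB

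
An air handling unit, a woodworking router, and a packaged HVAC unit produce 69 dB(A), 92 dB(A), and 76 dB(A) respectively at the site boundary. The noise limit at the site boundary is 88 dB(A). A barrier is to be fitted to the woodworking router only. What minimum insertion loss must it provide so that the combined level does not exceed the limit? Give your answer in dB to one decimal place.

4.3 dB

Fixed contribution from the other sources: Σ 10^(L/10) = 10^(69/10) + 10^(76/10) = 4.775e+07 (76.79 dB(A)).
To meet 88 dB(A) overall, the treated woodworking router may contribute at most 10^(88/10) − 4.775e+07 = 5.832e+08, i.e. 87.66 dB(A).
So the woodworking router must be reduced from 92 to 87.66 dB(A): IL = 4.34 dB.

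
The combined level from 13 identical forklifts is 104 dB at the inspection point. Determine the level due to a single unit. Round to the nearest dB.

93 dB

Dividing the total intensity by 13 lowers the level by 10·log₁₀ 13 = 11.139 dB: L₁ = 104 − 11.139.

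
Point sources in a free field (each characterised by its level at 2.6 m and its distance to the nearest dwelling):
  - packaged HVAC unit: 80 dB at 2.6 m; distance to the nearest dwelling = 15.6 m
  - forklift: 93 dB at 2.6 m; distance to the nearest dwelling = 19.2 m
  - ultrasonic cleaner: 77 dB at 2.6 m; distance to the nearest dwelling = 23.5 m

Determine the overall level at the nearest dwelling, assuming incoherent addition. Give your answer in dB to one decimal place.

First find each source's level at the receiver (point-source: −20·log₁₀(r/r_ref)), then combine on an intensity basis.
packaged HVAC unit: 80 − 20·log₁₀(15.6/2.6) = 80 − 15.56 = 64.44 dB.
forklift: 93 − 20·log₁₀(19.2/2.6) = 93 − 17.37 = 75.63 dB.
ultrasonic cleaner: 77 − 20·log₁₀(23.5/2.6) = 77 − 19.12 = 57.88 dB.
Σ 10^(L/10) = 3.998e+07 → L_total = 10·log₁₀(3.998e+07) = 76.02 dB.

76.0 dB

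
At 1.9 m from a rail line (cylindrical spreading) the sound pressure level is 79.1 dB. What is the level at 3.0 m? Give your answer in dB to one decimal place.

Line-source attenuation: ΔL = 10·log₁₀(r₂/r₁) = 10·log₁₀(3.0/1.9) = 1.984 dB.
L₂ = 79.1 − 10·log₁₀(3.0/1.9) = 79.1 − 1.984 = 77.12 dB.

77.1 dB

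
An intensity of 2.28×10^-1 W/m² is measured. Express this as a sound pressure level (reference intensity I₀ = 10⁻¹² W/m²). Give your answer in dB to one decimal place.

113.6 dB

I/I₀ = 2.28×10^-1/10⁻¹² = 2.28×10^11, and L = 10·log₁₀(I/I₀).
L = 10·(0.3579 + 11) = 113.58 dB.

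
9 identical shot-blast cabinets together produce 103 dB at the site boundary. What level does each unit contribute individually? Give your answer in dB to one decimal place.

For N identical incoherent sources L_total = L₁ + 10·log₁₀ N, so L₁ = 103 − 10·log₁₀(9) = 103 − 9.542.

93.5 dB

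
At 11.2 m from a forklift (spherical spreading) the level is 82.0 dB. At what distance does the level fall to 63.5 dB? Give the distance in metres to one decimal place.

For a point source L₁ − L₂ = 20·log₁₀(r₂/r₁), so r₂ = r₁·10^((L₁−L₂)/20).
r₂ = 11.2·10^((82.0−63.5)/20) = 11.2·10^(18.5/20) = 94.24 m.

94.2 m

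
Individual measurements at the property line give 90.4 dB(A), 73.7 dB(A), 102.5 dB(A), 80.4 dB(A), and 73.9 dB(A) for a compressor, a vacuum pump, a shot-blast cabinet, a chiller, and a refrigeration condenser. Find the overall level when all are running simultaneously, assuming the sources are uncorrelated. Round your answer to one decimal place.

102.8 dB(A)

For uncorrelated sources the intensities add, so convert each level to linear form, sum, and take 10·log₁₀ of the total.
Σ 10^(L/10) = 10^(90.4/10) + 10^(73.7/10) + 10^(102.5/10) + 10^(80.4/10) + 10^(73.9/10) = 1.904e+10.
L_total = 10·log₁₀(1.904e+10) = 102.80 dB(A).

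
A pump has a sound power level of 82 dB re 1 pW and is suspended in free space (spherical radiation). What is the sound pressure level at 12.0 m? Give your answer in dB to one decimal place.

Free-field spherical radiation: L_p = L_w − 10·log₁₀(4π·r²), r = 12.0 m.
4π·r² = 1810 m², 10·log₁₀ of that is 32.576 dB.
L_p = 82 − 32.576 = 49.42 dB.

49.4 dB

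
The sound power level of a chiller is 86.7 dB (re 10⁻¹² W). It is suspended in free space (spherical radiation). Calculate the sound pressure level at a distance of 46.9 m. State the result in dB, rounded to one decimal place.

42.3 dB

The power spreads over a sphere of area 4π·r², so L_p = L_w − 10·log₁₀(4π·r²).
4π·r² = 2.764e+04 m², 10·log₁₀ of that is 44.416 dB.
L_p = 86.7 − 44.416 = 42.28 dB.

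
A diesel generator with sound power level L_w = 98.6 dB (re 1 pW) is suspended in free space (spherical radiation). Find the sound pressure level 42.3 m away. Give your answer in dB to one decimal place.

Free-field spherical radiation: L_p = L_w − 10·log₁₀(4π·r²), r = 42.3 m.
4π·r² = 2.248e+04 m², 10·log₁₀ of that is 43.519 dB.
L_p = 98.6 − 43.519 = 55.08 dB.

55.1 dB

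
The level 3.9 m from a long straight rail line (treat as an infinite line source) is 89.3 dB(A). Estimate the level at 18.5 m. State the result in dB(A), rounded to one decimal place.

Cylindrical spreading from a line source gives a 10·log₁₀(r₂/r₁) drop.
L₂ = 89.3 − 10·log₁₀(18.5/3.9) = 89.3 − 6.761 = 82.54 dB(A).

82.5 dB(A)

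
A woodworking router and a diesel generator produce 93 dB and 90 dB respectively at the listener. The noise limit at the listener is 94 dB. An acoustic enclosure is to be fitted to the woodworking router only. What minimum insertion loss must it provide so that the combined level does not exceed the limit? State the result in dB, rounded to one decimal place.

Fixed contribution from the other source: Σ 10^(L/10) = 10^(90/10) = 1.000e+09 (90.00 dB).
To meet 94 dB overall, the treated woodworking router may contribute at most 10^(94/10) − 1.000e+09 = 1.512e+09, i.e. 91.80 dB.
Required insertion loss = 93 − 91.80 = 1.20 dB.

1.2 dB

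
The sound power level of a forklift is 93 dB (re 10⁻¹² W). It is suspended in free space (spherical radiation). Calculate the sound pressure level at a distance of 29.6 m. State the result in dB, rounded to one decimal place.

L_p = L_w − 10·log₁₀(4π·r²) with r = 29.6 m.
4π·r² = 1.101e+04 m², 10·log₁₀ of that is 40.418 dB.
L_p = 93 − 40.418 = 52.58 dB.

52.6 dB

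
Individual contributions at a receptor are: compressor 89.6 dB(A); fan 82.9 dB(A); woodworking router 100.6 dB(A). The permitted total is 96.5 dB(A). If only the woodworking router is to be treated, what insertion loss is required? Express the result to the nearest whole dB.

5 dB

The untreated sources together contribute 10^(89.6/10) + 10^(82.9/10) = 1.107e+09, i.e. 90.44 dB(A).
To meet 96.5 dB(A) overall, the treated woodworking router may contribute at most 10^(96.5/10) − 1.107e+09 = 3.360e+09, i.e. 95.26 dB(A).
So the woodworking router must be reduced from 100.6 to 95.26 dB(A): IL = 5.34 dB.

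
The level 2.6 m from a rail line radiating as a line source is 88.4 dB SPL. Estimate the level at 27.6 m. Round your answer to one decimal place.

78.1 dB SPL

Cylindrical spreading from a line source gives a 10·log₁₀(r₂/r₁) drop.
L₂ = 88.4 − 10·log₁₀(27.6/2.6) = 88.4 − 10.259 = 78.14 dB SPL.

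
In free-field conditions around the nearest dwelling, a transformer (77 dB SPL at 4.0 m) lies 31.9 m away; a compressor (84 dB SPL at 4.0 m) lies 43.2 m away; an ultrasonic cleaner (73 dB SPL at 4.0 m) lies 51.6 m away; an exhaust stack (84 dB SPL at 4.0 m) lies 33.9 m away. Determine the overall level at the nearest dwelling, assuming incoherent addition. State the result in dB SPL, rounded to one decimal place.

68.2 dB SPL

Apply inverse-square spreading to bring every level to the receiver, then sum 10^(L/10).
transformer: 77 − 20·log₁₀(31.9/4.0) = 77 − 18.03 = 58.97 dB SPL.
compressor: 84 − 20·log₁₀(43.2/4.0) = 84 − 20.67 = 63.33 dB SPL.
ultrasonic cleaner: 73 − 20·log₁₀(51.6/4.0) = 73 − 22.21 = 50.79 dB SPL.
exhaust stack: 84 − 20·log₁₀(33.9/4.0) = 84 − 18.56 = 65.44 dB SPL.
Σ 10^(L/10) = 6.559e+06 → L_total = 10·log₁₀(6.559e+06) = 68.17 dB SPL.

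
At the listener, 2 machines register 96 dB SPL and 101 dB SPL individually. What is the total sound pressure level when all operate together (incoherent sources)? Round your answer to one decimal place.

For uncorrelated sources the intensities add, so convert each level to linear form, sum, and take 10·log₁₀ of the total.
Σ 10^(L/10) = 10^(96/10) + 10^(101/10) = 1.657e+10.
L_total = 10·log₁₀(1.657e+10) = 102.19 dB SPL.

102.2 dB SPL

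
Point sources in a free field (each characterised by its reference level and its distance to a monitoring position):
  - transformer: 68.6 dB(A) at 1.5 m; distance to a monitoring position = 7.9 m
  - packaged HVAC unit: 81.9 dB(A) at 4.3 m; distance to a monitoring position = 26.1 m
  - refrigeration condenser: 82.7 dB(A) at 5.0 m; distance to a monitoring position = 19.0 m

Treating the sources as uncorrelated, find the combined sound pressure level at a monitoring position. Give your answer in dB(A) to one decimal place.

72.4 dB(A)

Propagate each source to the receiver with L = L_ref − 20·log₁₀(r/r_ref), then add intensities.
transformer: 68.6 − 20·log₁₀(7.9/1.5) = 68.6 − 14.43 = 54.17 dB(A).
packaged HVAC unit: 81.9 − 20·log₁₀(26.1/4.3) = 81.9 − 15.66 = 66.24 dB(A).
refrigeration condenser: 82.7 − 20·log₁₀(19.0/5.0) = 82.7 − 11.60 = 71.10 dB(A).
Σ 10^(L/10) = 1.736e+07 → L_total = 10·log₁₀(1.736e+07) = 72.40 dB(A).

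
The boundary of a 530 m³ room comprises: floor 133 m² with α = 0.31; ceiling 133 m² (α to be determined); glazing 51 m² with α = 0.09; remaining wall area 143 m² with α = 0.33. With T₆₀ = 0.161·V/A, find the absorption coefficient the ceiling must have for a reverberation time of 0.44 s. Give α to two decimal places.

0.76

A = 0.161·V/T₆₀ = 0.161·530/0.44 = 193.93 m² sabins.
Absorption from the other surfaces = 133·0.31 + 51·0.09 + 143·0.33 = 93.01 m², so the ceiling must supply 100.92 m² over 133 m².
α = 100.92/133 = 0.759.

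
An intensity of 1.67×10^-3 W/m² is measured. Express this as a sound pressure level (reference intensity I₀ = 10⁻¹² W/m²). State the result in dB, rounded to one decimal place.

Dividing by I₀ shifts the exponent by 12: I/I₀ = 1.67×10^9.
L = 10·(0.2227 + 9) = 92.23 dB.

92.2 dB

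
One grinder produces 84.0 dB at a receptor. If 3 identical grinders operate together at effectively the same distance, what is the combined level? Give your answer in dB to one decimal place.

88.8 dB

N identical incoherent sources raise the level by 10·log₁₀ N.
L_total = 84.0 + 10·log₁₀(3) = 84.0 + 4.771 = 88.77 dB.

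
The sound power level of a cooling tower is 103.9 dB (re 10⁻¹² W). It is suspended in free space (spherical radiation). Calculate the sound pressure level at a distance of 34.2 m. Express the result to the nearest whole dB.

The power spreads over a sphere of area 4π·r², so L_p = L_w − 10·log₁₀(4π·r²).
4π·r² = 1.47e+04 m², 10·log₁₀ of that is 41.673 dB.
L_p = 103.9 − 41.673 = 62.23 dB.

62 dB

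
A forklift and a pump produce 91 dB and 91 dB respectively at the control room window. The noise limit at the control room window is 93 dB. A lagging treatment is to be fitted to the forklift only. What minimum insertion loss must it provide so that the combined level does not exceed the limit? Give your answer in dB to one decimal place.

Fixed contribution from the other source: Σ 10^(L/10) = 10^(91/10) = 1.259e+09 (91.00 dB).
The limit corresponds to 10^(93/10) = 1.995e+09; subtracting the fixed part leaves 7.363e+08 for the forklift, i.e. 88.67 dB.
So the forklift must be reduced from 91 to 88.67 dB: IL = 2.33 dB.

2.3 dB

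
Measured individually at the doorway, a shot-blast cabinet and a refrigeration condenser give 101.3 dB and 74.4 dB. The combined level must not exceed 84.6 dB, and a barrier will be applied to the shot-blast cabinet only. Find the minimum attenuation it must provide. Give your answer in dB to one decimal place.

The untreated sources together contribute 10^(74.4/10) = 2.754e+07, i.e. 74.40 dB.
To meet 84.6 dB overall, the treated shot-blast cabinet may contribute at most 10^(84.6/10) − 2.754e+07 = 2.609e+08, i.e. 84.16 dB.
Required insertion loss = 101.3 − 84.16 = 17.14 dB.

17.1 dB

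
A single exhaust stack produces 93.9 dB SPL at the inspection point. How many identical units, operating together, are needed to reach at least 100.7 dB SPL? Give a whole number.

The shortfall is 100.7 − 93.9 = 6.8 dB, and N units add 10·log₁₀ N, so need 10·log₁₀ N ≥ 6.8.
N ≥ 10^(6.8/10) = 4.786, so N = 5.

5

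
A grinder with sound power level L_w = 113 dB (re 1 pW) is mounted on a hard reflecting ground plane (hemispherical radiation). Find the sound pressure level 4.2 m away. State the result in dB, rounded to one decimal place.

Free-field hemispherical radiation: L_p = L_w − 10·log₁₀(2π·r²), r = 4.2 m.
2π·r² = 110.8 m², 10·log₁₀ of that is 20.447 dB.
L_p = 113 − 20.447 = 92.55 dB.

92.6 dB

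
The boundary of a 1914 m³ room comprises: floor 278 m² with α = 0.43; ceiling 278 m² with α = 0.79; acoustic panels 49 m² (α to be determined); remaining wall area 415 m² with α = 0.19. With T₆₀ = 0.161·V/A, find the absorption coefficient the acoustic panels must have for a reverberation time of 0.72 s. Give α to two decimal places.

0.20

Required total absorption A = 0.161·1914/0.72 = 427.99 m².
Absorption from the other surfaces = 278·0.43 + 278·0.79 + 415·0.19 = 418.01 m², so the acoustic panels must supply 9.98 m² over 49 m².
α = 9.98/49 = 0.204.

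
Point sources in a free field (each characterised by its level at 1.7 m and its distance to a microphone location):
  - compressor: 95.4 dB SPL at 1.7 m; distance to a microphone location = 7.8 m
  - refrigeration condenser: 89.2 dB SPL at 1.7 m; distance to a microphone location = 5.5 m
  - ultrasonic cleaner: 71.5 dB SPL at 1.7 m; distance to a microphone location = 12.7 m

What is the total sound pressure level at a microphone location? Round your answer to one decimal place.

First find each source's level at the receiver (point-source: −20·log₁₀(r/r_ref)), then combine on an intensity basis.
compressor: 95.4 − 20·log₁₀(7.8/1.7) = 95.4 − 13.23 = 82.17 dB SPL.
refrigeration condenser: 89.2 − 20·log₁₀(5.5/1.7) = 89.2 − 10.20 = 79.00 dB SPL.
ultrasonic cleaner: 71.5 − 20·log₁₀(12.7/1.7) = 71.5 − 17.47 = 54.03 dB SPL.
Σ 10^(L/10) = 2.444e+08 → L_total = 10·log₁₀(2.444e+08) = 83.88 dB SPL.

83.9 dB SPL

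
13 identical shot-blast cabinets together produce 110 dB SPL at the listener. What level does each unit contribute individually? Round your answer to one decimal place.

Dividing the total intensity by 13 lowers the level by 10·log₁₀ 13 = 11.139 dB: L₁ = 110 − 11.139.

98.9 dB SPL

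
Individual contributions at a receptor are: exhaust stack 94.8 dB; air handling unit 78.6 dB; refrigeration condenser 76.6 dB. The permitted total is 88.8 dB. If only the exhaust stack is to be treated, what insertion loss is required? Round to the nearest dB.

The untreated sources together contribute 10^(78.6/10) + 10^(76.6/10) = 1.182e+08, i.e. 80.72 dB.
To meet 88.8 dB overall, the treated exhaust stack may contribute at most 10^(88.8/10) − 1.182e+08 = 6.404e+08, i.e. 88.06 dB.
So the exhaust stack must be reduced from 94.8 to 88.06 dB: IL = 6.74 dB.

7 dB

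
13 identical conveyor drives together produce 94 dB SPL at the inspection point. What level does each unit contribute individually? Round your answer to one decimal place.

82.9 dB SPL

For N identical incoherent sources L_total = L₁ + 10·log₁₀ N, so L₁ = 94 − 10·log₁₀(13) = 94 − 11.139.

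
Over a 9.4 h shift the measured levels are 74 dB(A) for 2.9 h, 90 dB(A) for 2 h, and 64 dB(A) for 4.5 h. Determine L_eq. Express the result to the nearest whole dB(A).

Weight each interval's intensity by its duration and average over T = 9.4 h:
Σ tᵢ·10^(Lᵢ/10) = 2.9·10^(74/10) + 2·10^(90/10) + 4.5·10^(64/10) = 2.084e+09.
L_eq = 10·log₁₀(2.084e+09/9.4) = 83.46 dB(A).

83 dB(A)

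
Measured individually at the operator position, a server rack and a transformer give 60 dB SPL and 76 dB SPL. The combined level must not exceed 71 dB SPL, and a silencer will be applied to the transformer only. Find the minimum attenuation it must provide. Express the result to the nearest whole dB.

Everything except the transformer sums to 10^(60/10) = 1.000e+06 in linear terms, 60.00 dB SPL.
The limit corresponds to 10^(71/10) = 1.259e+07; subtracting the fixed part leaves 1.159e+07 for the transformer, i.e. 70.64 dB SPL.
So the transformer must be reduced from 76 to 70.64 dB SPL: IL = 5.36 dB.

5 dB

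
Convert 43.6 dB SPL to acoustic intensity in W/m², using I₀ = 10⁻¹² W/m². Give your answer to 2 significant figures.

2.3e-08 W/m²

I = I₀·10^(L/10) = 10⁻¹² × 10^(43.6/10) = 10^(-7.640).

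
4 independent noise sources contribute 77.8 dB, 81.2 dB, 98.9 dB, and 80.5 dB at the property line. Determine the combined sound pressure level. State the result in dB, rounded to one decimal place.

Incoherent sources combine by intensity addition: L_total = 10·log₁₀(Σ 10^(L_i/10)).
Σ 10^(L/10) = 10^(77.8/10) + 10^(81.2/10) + 10^(98.9/10) + 10^(80.5/10) = 8.067e+09.
L_total = 10·log₁₀(8.067e+09) = 99.07 dB.

99.1 dB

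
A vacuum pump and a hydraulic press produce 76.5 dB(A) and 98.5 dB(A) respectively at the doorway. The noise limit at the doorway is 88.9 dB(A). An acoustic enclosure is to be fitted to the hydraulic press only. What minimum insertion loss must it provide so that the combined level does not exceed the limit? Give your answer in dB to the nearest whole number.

Fixed contribution from the other source: Σ 10^(L/10) = 10^(76.5/10) = 4.467e+07 (76.50 dB(A)).
To meet 88.9 dB(A) overall, the treated hydraulic press may contribute at most 10^(88.9/10) − 4.467e+07 = 7.316e+08, i.e. 88.64 dB(A).
So the hydraulic press must be reduced from 98.5 to 88.64 dB(A): IL = 9.86 dB.

10 dB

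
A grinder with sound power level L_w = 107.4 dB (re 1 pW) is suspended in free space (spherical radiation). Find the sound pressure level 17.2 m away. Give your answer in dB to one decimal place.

The power spreads over a sphere of area 4π·r², so L_p = L_w − 10·log₁₀(4π·r²).
4π·r² = 3718 m², 10·log₁₀ of that is 35.703 dB.
L_p = 107.4 − 35.703 = 71.70 dB.

71.7 dB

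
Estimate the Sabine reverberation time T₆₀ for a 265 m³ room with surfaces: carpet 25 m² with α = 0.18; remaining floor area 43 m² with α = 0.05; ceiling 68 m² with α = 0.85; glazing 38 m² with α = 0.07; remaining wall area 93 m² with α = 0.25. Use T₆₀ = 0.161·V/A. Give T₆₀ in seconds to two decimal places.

Total absorption A = 25·0.18 + 43·0.05 + 68·0.85 + 38·0.07 + 93·0.25 = 90.36 m² sabins.
T₆₀ = 0.161·V/A = 0.161·265/90.36 = 0.472 s.

0.47 s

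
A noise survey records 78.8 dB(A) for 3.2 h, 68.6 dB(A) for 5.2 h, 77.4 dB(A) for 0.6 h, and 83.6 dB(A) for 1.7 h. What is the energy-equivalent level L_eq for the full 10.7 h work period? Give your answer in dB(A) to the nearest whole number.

Weight each interval's intensity by its duration and average over T = 10.7 h:
Σ tᵢ·10^(Lᵢ/10) = 3.2·10^(78.8/10) + 5.2·10^(68.6/10) + 0.6·10^(77.4/10) + 1.7·10^(83.6/10) = 7.028e+08.
L_eq = 10·log₁₀(7.028e+08/10.7) = 78.17 dB(A).

78 dB(A)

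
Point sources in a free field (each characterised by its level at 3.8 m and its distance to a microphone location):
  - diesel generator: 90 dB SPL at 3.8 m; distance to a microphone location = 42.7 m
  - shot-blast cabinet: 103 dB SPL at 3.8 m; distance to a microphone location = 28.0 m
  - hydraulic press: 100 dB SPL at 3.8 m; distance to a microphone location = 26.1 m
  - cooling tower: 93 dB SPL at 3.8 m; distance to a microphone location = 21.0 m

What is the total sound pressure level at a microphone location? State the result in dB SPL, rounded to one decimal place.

First find each source's level at the receiver (point-source: −20·log₁₀(r/r_ref)), then combine on an intensity basis.
diesel generator: 90 − 20·log₁₀(42.7/3.8) = 90 − 21.01 = 68.99 dB SPL.
shot-blast cabinet: 103 − 20·log₁₀(28.0/3.8) = 103 − 17.35 = 85.65 dB SPL.
hydraulic press: 100 − 20·log₁₀(26.1/3.8) = 100 − 16.74 = 83.26 dB SPL.
cooling tower: 93 − 20·log₁₀(21.0/3.8) = 93 − 14.85 = 78.15 dB SPL.
Σ 10^(L/10) = 6.527e+08 → L_total = 10·log₁₀(6.527e+08) = 88.15 dB SPL.

88.1 dB SPL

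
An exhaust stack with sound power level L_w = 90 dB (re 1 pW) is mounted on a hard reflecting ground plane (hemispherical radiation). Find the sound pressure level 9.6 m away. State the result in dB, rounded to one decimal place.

62.4 dB

L_p = L_w − 10·log₁₀(2π·r²) with r = 9.6 m.
2π·r² = 579.1 m², 10·log₁₀ of that is 27.627 dB.
L_p = 90 − 27.627 = 62.37 dB.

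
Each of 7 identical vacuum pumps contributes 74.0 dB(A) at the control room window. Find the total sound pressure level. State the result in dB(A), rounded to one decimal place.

82.5 dB(A)

L_total = L₁ + 10·log₁₀ N for N identical incoherent sources.
L_total = 74.0 + 10·log₁₀(7) = 74.0 + 8.451 = 82.45 dB(A).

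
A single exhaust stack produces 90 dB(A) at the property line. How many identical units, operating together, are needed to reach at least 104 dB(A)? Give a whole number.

N identical sources give L₁ + 10·log₁₀ N, so require 10·log₁₀ N ≥ 104 − 90 = 14.0 dB.
N ≥ 10^(14.0/10) = 25.119, so N = 26.

26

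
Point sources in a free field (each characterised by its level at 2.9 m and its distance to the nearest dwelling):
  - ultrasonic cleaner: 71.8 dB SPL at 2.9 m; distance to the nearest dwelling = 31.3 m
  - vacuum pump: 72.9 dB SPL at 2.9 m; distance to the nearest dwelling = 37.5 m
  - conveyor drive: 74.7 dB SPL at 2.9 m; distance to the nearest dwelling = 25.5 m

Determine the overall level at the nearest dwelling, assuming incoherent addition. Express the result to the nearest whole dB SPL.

58 dB SPL

Propagate each source to the receiver with L = L_ref − 20·log₁₀(r/r_ref), then add intensities.
ultrasonic cleaner: 71.8 − 20·log₁₀(31.3/2.9) = 71.8 − 20.66 = 51.14 dB SPL.
vacuum pump: 72.9 − 20·log₁₀(37.5/2.9) = 72.9 − 22.23 = 50.67 dB SPL.
conveyor drive: 74.7 − 20·log₁₀(25.5/2.9) = 74.7 − 18.88 = 55.82 dB SPL.
Σ 10^(L/10) = 6.282e+05 → L_total = 10·log₁₀(6.282e+05) = 57.98 dB SPL.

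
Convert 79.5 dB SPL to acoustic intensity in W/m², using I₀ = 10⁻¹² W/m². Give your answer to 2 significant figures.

I = I₀·10^(L/10) = 10⁻¹² × 10^(79.5/10) = 10^(-4.050).

8.9e-05 W/m²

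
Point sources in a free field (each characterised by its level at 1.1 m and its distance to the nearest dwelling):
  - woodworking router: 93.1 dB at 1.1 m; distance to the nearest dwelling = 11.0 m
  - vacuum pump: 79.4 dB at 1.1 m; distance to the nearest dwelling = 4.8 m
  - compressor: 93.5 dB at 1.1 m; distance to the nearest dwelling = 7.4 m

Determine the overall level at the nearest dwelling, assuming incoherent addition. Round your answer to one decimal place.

Apply inverse-square spreading to bring every level to the receiver, then sum 10^(L/10).
woodworking router: 93.1 − 20·log₁₀(11.0/1.1) = 93.1 − 20.00 = 73.10 dB.
vacuum pump: 79.4 − 20·log₁₀(4.8/1.1) = 79.4 − 12.80 = 66.60 dB.
compressor: 93.5 − 20·log₁₀(7.4/1.1) = 93.5 − 16.56 = 76.94 dB.
Σ 10^(L/10) = 7.446e+07 → L_total = 10·log₁₀(7.446e+07) = 78.72 dB.

78.7 dB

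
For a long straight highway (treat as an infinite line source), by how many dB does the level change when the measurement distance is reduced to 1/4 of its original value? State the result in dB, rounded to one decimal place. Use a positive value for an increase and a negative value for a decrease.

+6.0 dB

Line-source spreading: ΔL = −10·log₁₀(r₂/r₁).
ΔL = −10·log₁₀(0.25) = +6.02 dB.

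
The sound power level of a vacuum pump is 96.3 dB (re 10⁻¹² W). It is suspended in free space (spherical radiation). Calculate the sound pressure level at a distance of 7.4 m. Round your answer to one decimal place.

67.9 dB

Free-field spherical radiation: L_p = L_w − 10·log₁₀(4π·r²), r = 7.4 m.
4π·r² = 688.1 m², 10·log₁₀ of that is 28.377 dB.
L_p = 96.3 − 28.377 = 67.92 dB.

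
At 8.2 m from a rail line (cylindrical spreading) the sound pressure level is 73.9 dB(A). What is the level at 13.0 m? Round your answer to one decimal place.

For a line source, L₂ = L₁ − 10·log₁₀(r₂/r₁).
L₂ = 73.9 − 10·log₁₀(13.0/8.2) = 73.9 − 2.001 = 71.90 dB(A).

71.9 dB(A)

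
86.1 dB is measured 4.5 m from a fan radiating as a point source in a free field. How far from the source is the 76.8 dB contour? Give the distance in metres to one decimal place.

13.1 m

The 9.3 dB drop corresponds to a distance ratio of 10^(9.3/20) for a point source.
r₂ = 4.5·10^((86.1−76.8)/20) = 4.5·10^(9.3/20) = 13.13 m.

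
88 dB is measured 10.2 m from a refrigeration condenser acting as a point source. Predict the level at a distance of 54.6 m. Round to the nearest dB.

73 dB

For a point source, L₂ = L₁ − 20·log₁₀(r₂/r₁).
L₂ = 88 − 20·log₁₀(54.6/10.2) = 88 − 14.572 = 73.43 dB.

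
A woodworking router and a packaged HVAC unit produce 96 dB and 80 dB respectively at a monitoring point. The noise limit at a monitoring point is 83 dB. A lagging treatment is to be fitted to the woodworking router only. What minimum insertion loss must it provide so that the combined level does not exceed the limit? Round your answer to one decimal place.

16.0 dB

Fixed contribution from the other source: Σ 10^(L/10) = 10^(80/10) = 1.000e+08 (80.00 dB).
The limit corresponds to 10^(83/10) = 1.995e+08; subtracting the fixed part leaves 9.953e+07 for the woodworking router, i.e. 79.98 dB.
Required insertion loss = 96 − 79.98 = 16.02 dB.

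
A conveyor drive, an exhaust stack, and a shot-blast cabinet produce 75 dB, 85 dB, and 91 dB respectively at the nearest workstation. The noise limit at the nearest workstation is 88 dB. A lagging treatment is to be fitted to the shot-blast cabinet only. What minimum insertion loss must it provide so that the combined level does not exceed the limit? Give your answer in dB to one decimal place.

Fixed contribution from the other sources: Σ 10^(L/10) = 10^(75/10) + 10^(85/10) = 3.479e+08 (85.41 dB).
The limit corresponds to 10^(88/10) = 6.310e+08; subtracting the fixed part leaves 2.831e+08 for the shot-blast cabinet, i.e. 84.52 dB.
So the shot-blast cabinet must be reduced from 91 to 84.52 dB: IL = 6.48 dB.

6.5 dB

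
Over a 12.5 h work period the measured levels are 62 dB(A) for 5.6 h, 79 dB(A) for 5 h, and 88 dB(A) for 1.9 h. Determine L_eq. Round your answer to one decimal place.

The energy average is taken in the linear domain: L_eq = 10·log₁₀[(Σ tᵢ·10^(Lᵢ/10))/T], T = 12.5 h.
Σ tᵢ·10^(Lᵢ/10) = 5.6·10^(62/10) + 5·10^(79/10) + 1.9·10^(88/10) = 1.605e+09.
L_eq = 10·log₁₀(1.605e+09/12.5) = 81.09 dB(A).

81.1 dB(A)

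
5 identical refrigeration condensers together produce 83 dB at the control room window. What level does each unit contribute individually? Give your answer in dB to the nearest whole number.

For N identical incoherent sources L_total = L₁ + 10·log₁₀ N, so L₁ = 83 − 10·log₁₀(5) = 83 − 6.990.

76 dB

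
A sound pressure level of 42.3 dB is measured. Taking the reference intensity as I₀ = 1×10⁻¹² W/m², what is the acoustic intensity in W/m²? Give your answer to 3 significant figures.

L = 10·log₁₀(I/I₀) ⇒ I = I₀·10^(L/10) = 10⁻¹² × 10^4.23.

1.70e-08 W/m²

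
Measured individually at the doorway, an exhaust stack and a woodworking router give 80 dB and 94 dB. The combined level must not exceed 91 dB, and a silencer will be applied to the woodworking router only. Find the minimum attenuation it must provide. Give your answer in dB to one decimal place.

3.4 dB

Fixed contribution from the other source: Σ 10^(L/10) = 10^(80/10) = 1.000e+08 (80.00 dB).
To meet 91 dB overall, the treated woodworking router may contribute at most 10^(91/10) − 1.000e+08 = 1.159e+09, i.e. 90.64 dB.
Required insertion loss = 94 − 90.64 = 3.36 dB.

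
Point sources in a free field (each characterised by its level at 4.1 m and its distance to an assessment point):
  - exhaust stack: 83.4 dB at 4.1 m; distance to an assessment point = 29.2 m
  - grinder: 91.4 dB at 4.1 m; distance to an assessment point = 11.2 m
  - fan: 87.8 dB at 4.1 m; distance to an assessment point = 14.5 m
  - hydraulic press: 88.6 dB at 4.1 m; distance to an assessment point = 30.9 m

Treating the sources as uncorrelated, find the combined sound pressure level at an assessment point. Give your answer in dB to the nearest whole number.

84 dB

First find each source's level at the receiver (point-source: −20·log₁₀(r/r_ref)), then combine on an intensity basis.
exhaust stack: 83.4 − 20·log₁₀(29.2/4.1) = 83.4 − 17.05 = 66.35 dB.
grinder: 91.4 − 20·log₁₀(11.2/4.1) = 91.4 − 8.73 = 82.67 dB.
fan: 87.8 − 20·log₁₀(14.5/4.1) = 87.8 − 10.97 = 76.83 dB.
hydraulic press: 88.6 − 20·log₁₀(30.9/4.1) = 88.6 − 17.54 = 71.06 dB.
Σ 10^(L/10) = 2.502e+08 → L_total = 10·log₁₀(2.502e+08) = 83.98 dB.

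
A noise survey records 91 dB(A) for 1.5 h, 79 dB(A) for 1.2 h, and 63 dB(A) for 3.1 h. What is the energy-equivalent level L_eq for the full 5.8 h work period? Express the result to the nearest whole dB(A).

L_eq = 10·log₁₀[(1/T)·Σ tᵢ·10^(Lᵢ/10)] with T = 5.8 h.
Σ tᵢ·10^(Lᵢ/10) = 1.5·10^(91/10) + 1.2·10^(79/10) + 3.1·10^(63/10) = 1.990e+09.
L_eq = 10·log₁₀(1.990e+09/5.8) = 85.35 dB(A).

85 dB(A)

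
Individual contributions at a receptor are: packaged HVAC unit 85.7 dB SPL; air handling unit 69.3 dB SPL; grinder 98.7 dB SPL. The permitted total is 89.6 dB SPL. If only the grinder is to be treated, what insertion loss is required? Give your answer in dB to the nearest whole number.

Everything except the grinder sums to 10^(85.7/10) + 10^(69.3/10) = 3.800e+08 in linear terms, 85.80 dB SPL.
The limit corresponds to 10^(89.6/10) = 9.120e+08; subtracting the fixed part leaves 5.320e+08 for the grinder, i.e. 87.26 dB SPL.
So the grinder must be reduced from 98.7 to 87.26 dB SPL: IL = 11.44 dB.

11 dB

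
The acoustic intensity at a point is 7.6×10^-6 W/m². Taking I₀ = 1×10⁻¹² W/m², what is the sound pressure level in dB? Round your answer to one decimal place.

68.8 dB

L = 10·log₁₀(I/I₀) = 10·log₁₀(7.6×10^-6/10⁻¹²) = 10·log₁₀(7.6×10^6).
L = 10·(0.8808 + 6) = 68.81 dB.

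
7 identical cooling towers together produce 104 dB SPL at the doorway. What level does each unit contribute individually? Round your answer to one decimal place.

Dividing the total intensity by 7 lowers the level by 10·log₁₀ 7 = 8.451 dB: L₁ = 104 − 8.451.

95.5 dB SPL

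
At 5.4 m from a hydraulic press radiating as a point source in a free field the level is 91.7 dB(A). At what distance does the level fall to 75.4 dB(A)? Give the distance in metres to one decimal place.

Point-source spreading drops the level by 20·log₁₀(r₂/r₁); inverting, r₂/r₁ = 10^(ΔL/20).
r₂ = 5.4·10^((91.7−75.4)/20) = 5.4·10^(16.3/20) = 35.27 m.

35.3 m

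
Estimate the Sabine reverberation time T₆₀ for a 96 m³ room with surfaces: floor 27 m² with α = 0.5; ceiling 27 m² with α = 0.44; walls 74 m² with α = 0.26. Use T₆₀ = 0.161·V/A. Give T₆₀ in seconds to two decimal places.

0.35 s

Summing Sᵢαᵢ: 27·0.5 + 27·0.44 + 74·0.26 = 44.62 m².
T₆₀ = 0.161·V/A = 0.161·96/44.62 = 0.346 s.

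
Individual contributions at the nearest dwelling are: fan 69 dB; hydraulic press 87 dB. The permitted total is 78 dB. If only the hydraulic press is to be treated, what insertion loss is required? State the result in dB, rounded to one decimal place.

9.6 dB

Everything except the hydraulic press sums to 10^(69/10) = 7.943e+06 in linear terms, 69.00 dB.
The limit corresponds to 10^(78/10) = 6.310e+07; subtracting the fixed part leaves 5.515e+07 for the hydraulic press, i.e. 77.42 dB.
So the hydraulic press must be reduced from 87 to 77.42 dB: IL = 9.58 dB.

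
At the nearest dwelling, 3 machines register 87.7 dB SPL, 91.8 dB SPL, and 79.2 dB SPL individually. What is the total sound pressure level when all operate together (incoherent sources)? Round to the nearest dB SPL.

93 dB SPL

Incoherent sources combine by intensity addition: L_total = 10·log₁₀(Σ 10^(L_i/10)).
Σ 10^(L/10) = 10^(87.7/10) + 10^(91.8/10) + 10^(79.2/10) = 2.186e+09.
L_total = 10·log₁₀(2.186e+09) = 93.40 dB SPL.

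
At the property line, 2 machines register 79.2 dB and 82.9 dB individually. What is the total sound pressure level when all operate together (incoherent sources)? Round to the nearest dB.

For uncorrelated sources the intensities add, so convert each level to linear form, sum, and take 10·log₁₀ of the total.
Σ 10^(L/10) = 10^(79.2/10) + 10^(82.9/10) = 2.782e+08.
L_total = 10·log₁₀(2.782e+08) = 84.44 dB.

84 dB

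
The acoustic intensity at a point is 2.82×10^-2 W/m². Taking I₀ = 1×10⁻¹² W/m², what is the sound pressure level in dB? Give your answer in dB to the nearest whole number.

105 dB

I/I₀ = 2.82×10^-2/10⁻¹² = 2.82×10^10, and L = 10·log₁₀(I/I₀).
L = 10·(0.4502 + 10) = 104.50 dB.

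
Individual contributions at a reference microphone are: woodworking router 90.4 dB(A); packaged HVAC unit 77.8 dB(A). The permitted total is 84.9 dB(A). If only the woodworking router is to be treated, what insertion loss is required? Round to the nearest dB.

6 dB

The untreated sources together contribute 10^(77.8/10) = 6.026e+07, i.e. 77.80 dB(A).
The limit corresponds to 10^(84.9/10) = 3.090e+08; subtracting the fixed part leaves 2.488e+08 for the woodworking router, i.e. 83.96 dB(A).
So the woodworking router must be reduced from 90.4 to 83.96 dB(A): IL = 6.44 dB.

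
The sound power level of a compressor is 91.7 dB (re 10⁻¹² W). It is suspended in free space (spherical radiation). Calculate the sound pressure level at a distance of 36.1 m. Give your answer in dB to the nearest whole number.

Free-field spherical radiation: L_p = L_w − 10·log₁₀(4π·r²), r = 36.1 m.
4π·r² = 1.638e+04 m², 10·log₁₀ of that is 42.142 dB.
L_p = 91.7 − 42.142 = 49.56 dB.

50 dB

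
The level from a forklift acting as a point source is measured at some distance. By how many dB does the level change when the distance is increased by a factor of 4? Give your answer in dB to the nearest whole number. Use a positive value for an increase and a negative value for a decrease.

-12 dB

With spherical spreading the level changes by −20·log₁₀(r₂/r₁).
ΔL = −20·log₁₀(4) = -12.04 dB.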